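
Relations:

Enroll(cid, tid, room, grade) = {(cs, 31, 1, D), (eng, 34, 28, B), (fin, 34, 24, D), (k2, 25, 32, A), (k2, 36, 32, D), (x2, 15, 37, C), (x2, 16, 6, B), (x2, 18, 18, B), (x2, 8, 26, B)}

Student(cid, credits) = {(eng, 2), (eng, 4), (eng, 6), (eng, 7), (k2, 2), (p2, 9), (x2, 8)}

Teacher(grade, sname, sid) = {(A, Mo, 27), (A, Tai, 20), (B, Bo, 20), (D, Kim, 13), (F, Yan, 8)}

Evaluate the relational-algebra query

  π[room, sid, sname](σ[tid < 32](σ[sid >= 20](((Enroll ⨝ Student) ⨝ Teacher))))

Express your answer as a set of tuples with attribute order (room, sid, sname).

{(18, 20, Bo), (26, 20, Bo), (32, 20, Tai), (32, 27, Mo), (6, 20, Bo)}

Joining Enroll and Student on cid yields {(eng, 34, 28, B, 2), (eng, 34, 28, B, 4), (eng, 34, 28, B, 6), (eng, 34, 28, B, 7), (k2, 25, 32, A, 2), (k2, 36, 32, D, 2), (x2, 15, 37, C, 8), (x2, 16, 6, B, 8), (x2, 18, 18, B, 8), (x2, 8, 26, B, 8)}.
Joining (Enroll ⨝ Student) and Teacher on grade yields {(eng, 34, 28, B, 2, Bo, 20), (eng, 34, 28, B, 4, Bo, 20), (eng, 34, 28, B, 6, Bo, 20), (eng, 34, 28, B, 7, Bo, 20), (k2, 25, 32, A, 2, Mo, 27), (k2, 25, 32, A, 2, Tai, 20), (k2, 36, 32, D, 2, Kim, 13), (x2, 16, 6, B, 8, Bo, 20), (x2, 18, 18, B, 8, Bo, 20), (x2, 8, 26, B, 8, Bo, 20)}.
Apply σ_{sid >= 20}; surviving tuples: {(eng, 34, 28, B, 2, Bo, 20), (eng, 34, 28, B, 4, Bo, 20), (eng, 34, 28, B, 6, Bo, 20), (eng, 34, 28, B, 7, Bo, 20), (k2, 25, 32, A, 2, Mo, 27), (k2, 25, 32, A, 2, Tai, 20), (x2, 16, 6, B, 8, Bo, 20), (x2, 18, 18, B, 8, Bo, 20), (x2, 8, 26, B, 8, Bo, 20)}
Apply σ_{tid < 32}; surviving tuples: {(k2, 25, 32, A, 2, Mo, 27), (k2, 25, 32, A, 2, Tai, 20), (x2, 16, 6, B, 8, Bo, 20), (x2, 18, 18, B, 8, Bo, 20), (x2, 8, 26, B, 8, Bo, 20)}
Keep only column(s) room, sid, sname: {(18, 20, Bo), (26, 20, Bo), (32, 20, Tai), (32, 27, Mo), (6, 20, Bo)}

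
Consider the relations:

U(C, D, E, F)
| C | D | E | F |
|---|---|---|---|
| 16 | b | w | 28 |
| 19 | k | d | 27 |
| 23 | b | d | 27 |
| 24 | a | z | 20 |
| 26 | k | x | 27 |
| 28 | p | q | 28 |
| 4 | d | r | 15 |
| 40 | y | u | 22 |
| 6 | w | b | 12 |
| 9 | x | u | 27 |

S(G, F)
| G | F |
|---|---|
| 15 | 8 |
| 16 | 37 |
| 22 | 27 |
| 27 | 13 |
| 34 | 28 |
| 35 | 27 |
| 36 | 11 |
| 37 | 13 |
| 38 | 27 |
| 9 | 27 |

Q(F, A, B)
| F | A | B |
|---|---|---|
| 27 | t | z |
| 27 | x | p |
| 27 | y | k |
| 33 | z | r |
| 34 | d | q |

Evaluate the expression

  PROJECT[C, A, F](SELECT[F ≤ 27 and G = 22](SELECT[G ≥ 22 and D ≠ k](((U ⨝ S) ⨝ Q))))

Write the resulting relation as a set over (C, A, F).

Joining U and S on F yields {(16, b, w, 28, 34), (19, k, d, 27, 22), (19, k, d, 27, 35), (19, k, d, 27, 38), (19, k, d, 27, 9), (23, b, d, 27, 22), (23, b, d, 27, 35), (23, b, d, 27, 38), (23, b, d, 27, 9), (26, k, x, 27, 22), (26, k, x, 27, 35), (26, k, x, 27, 38), (26, k, x, 27, 9), (28, p, q, 28, 34), (9, x, u, 27, 22), (9, x, u, 27, 35), (9, x, u, 27, 38), (9, x, u, 27, 9)}.
Joining (U ⨝ S) and Q on F yields {(19, k, d, 27, 22, t, z), (19, k, d, 27, 22, x, p), (19, k, d, 27, 22, y, k), (19, k, d, 27, 35, t, z), (19, k, d, 27, 35, x, p), (19, k, d, 27, 35, y, k), (19, k, d, 27, 38, t, z), (19, k, d, 27, 38, x, p), (19, k, d, 27, 38, y, k), (19, k, d, 27, 9, t, z), (19, k, d, 27, 9, x, p), (19, k, d, 27, 9, y, k), (23, b, d, 27, 22, t, z), (23, b, d, 27, 22, x, p), (23, b, d, 27, 22, y, k), (23, b, d, 27, 35, t, z), (23, b, d, 27, 35, x, p), (23, b, d, 27, 35, y, k), (23, b, d, 27, 38, t, z), (23, b, d, 27, 38, x, p), (23, b, d, 27, 38, y, k), (23, b, d, 27, 9, t, z), (23, b, d, 27, 9, x, p), (23, b, d, 27, 9, y, k), (26, k, x, 27, 22, t, z), (26, k, x, 27, 22, x, p), (26, k, x, 27, 22, y, k), (26, k, x, 27, 35, t, z), (26, k, x, 27, 35, x, p), (26, k, x, 27, 35, y, k), (26, k, x, 27, 38, t, z), (26, k, x, 27, 38, x, p), (26, k, x, 27, 38, y, k), (26, k, x, 27, 9, t, z), (26, k, x, 27, 9, x, p), (26, k, x, 27, 9, y, k), (9, x, u, 27, 22, t, z), (9, x, u, 27, 22, x, p), (9, x, u, 27, 22, y, k), (9, x, u, 27, 35, t, z), (9, x, u, 27, 35, x, p), (9, x, u, 27, 35, y, k), (9, x, u, 27, 38, t, z), (9, x, u, 27, 38, x, p), (9, x, u, 27, 38, y, k), (9, x, u, 27, 9, t, z), (9, x, u, 27, 9, x, p), (9, x, u, 27, 9, y, k)}.
σ[G ≥ 22 and D ≠ k]: keep tuples satisfying G ≥ 22 and D ≠ k → {(23, b, d, 27, 22, t, z), (23, b, d, 27, 22, x, p), (23, b, d, 27, 22, y, k), (23, b, d, 27, 35, t, z), (23, b, d, 27, 35, x, p), (23, b, d, 27, 35, y, k), (23, b, d, 27, 38, t, z), (23, b, d, 27, 38, x, p), (23, b, d, 27, 38, y, k), (9, x, u, 27, 22, t, z), (9, x, u, 27, 22, x, p), (9, x, u, 27, 22, y, k), (9, x, u, 27, 35, t, z), (9, x, u, 27, 35, x, p), (9, x, u, 27, 35, y, k), (9, x, u, 27, 38, t, z), (9, x, u, 27, 38, x, p), (9, x, u, 27, 38, y, k)}
σ[F ≤ 27 and G = 22]: keep tuples satisfying F ≤ 27 and G = 22 → {(23, b, d, 27, 22, t, z), (23, b, d, 27, 22, x, p), (23, b, d, 27, 22, y, k), (9, x, u, 27, 22, t, z), (9, x, u, 27, 22, x, p), (9, x, u, 27, 22, y, k)}
Projecting to C, A, F: {(23, t, 27), (23, x, 27), (23, y, 27), (9, t, 27), (9, x, 27), (9, y, 27)}

{(23, t, 27), (23, x, 27), (23, y, 27), (9, t, 27), (9, x, 27), (9, y, 27)}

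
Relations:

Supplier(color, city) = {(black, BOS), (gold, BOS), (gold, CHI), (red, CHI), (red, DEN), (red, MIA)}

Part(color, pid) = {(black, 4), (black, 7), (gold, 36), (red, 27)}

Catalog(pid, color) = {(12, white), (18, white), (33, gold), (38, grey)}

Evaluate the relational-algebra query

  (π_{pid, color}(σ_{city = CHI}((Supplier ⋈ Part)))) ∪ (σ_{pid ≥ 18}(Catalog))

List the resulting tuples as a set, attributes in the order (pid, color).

{(18, white), (27, red), (33, gold), (36, gold), (38, grey)}

Natural join on color: {(black, BOS, 4), (black, BOS, 7), (gold, BOS, 36), (gold, CHI, 36), (red, CHI, 27), (red, DEN, 27), (red, MIA, 27)}
Selection city = CHI: {(gold, CHI, 36), (red, CHI, 27)}
π[pid, color]: project onto (pid, color) → {(27, red), (36, gold)}
Selection pid ≥ 18: {(18, white), (33, gold), (38, grey)}
Union: {(27, red), (36, gold)} with {(18, white), (33, gold), (38, grey)} → {(18, white), (27, red), (33, gold), (36, gold), (38, grey)}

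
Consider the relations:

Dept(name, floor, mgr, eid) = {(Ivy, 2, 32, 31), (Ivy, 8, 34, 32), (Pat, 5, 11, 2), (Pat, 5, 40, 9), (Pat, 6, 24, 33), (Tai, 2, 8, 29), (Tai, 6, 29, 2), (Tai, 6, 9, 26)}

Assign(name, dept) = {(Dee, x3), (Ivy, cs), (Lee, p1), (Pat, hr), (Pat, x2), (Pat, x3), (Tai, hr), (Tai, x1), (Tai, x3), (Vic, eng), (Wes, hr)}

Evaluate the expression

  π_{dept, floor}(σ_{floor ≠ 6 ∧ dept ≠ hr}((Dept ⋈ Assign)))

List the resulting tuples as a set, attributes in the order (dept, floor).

Dept ⋈ Assign (natural join on name): {(Ivy, 2, 32, 31, cs), (Ivy, 8, 34, 32, cs), (Pat, 5, 11, 2, hr), (Pat, 5, 11, 2, x2), (Pat, 5, 11, 2, x3), (Pat, 5, 40, 9, hr), (Pat, 5, 40, 9, x2), (Pat, 5, 40, 9, x3), (Pat, 6, 24, 33, hr), (Pat, 6, 24, 33, x2), (Pat, 6, 24, 33, x3), (Tai, 2, 8, 29, hr), (Tai, 2, 8, 29, x1), (Tai, 2, 8, 29, x3), (Tai, 6, 29, 2, hr), (Tai, 6, 29, 2, x1), (Tai, 6, 29, 2, x3), (Tai, 6, 9, 26, hr), (Tai, 6, 9, 26, x1), (Tai, 6, 9, 26, x3)}
Filtering on floor ≠ 6 ∧ dept ≠ hr leaves {(Ivy, 2, 32, 31, cs), (Ivy, 8, 34, 32, cs), (Pat, 5, 11, 2, x2), (Pat, 5, 11, 2, x3), (Pat, 5, 40, 9, x2), (Pat, 5, 40, 9, x3), (Tai, 2, 8, 29, x1), (Tai, 2, 8, 29, x3)}.
π_{dept, floor} gives {(cs, 2), (cs, 8), (x1, 2), (x2, 5), (x3, 2), (x3, 5)} (2 duplicate(s) eliminated).

{(cs, 2), (cs, 8), (x1, 2), (x2, 5), (x3, 2), (x3, 5)}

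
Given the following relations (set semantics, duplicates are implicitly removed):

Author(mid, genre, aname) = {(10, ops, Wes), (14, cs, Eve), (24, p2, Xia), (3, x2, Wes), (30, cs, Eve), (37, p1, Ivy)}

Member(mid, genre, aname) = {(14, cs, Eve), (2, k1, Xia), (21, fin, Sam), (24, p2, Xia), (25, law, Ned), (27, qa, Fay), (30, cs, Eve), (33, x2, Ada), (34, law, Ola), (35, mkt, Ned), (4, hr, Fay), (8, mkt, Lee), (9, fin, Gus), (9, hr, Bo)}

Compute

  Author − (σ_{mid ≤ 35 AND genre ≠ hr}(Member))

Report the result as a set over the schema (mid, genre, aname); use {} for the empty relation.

σ[mid ≤ 35 AND genre ≠ hr]: keep tuples satisfying mid ≤ 35 AND genre ≠ hr → {(14, cs, Eve), (2, k1, Xia), (21, fin, Sam), (24, p2, Xia), (25, law, Ned), (27, qa, Fay), (30, cs, Eve), (33, x2, Ada), (34, law, Ola), (35, mkt, Ned), (8, mkt, Lee), (9, fin, Gus)}
Set difference of the two operands is {(10, ops, Wes), (3, x2, Wes), (37, p1, Ivy)}.

{(10, ops, Wes), (3, x2, Wes), (37, p1, Ivy)}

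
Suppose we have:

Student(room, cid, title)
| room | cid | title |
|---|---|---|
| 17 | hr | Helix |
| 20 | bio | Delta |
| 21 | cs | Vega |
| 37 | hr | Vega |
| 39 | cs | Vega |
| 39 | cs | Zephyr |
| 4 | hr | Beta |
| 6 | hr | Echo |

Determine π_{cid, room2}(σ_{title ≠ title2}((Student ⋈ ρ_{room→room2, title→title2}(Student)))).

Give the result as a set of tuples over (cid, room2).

ρ[room→room2, title→title2]: schema becomes (room2, cid, title2); tuples unchanged.
Student ⋈ ρ_{room→room2, title→title2}(Student) (natural join on cid): {(17, hr, Helix, 17, Helix), (17, hr, Helix, 37, Vega), (17, hr, Helix, 4, Beta), (17, hr, Helix, 6, Echo), (20, bio, Delta, 20, Delta), (21, cs, Vega, 21, Vega), (21, cs, Vega, 39, Vega), (21, cs, Vega, 39, Zephyr), (37, hr, Vega, 17, Helix), (37, hr, Vega, 37, Vega), (37, hr, Vega, 4, Beta), (37, hr, Vega, 6, Echo), (39, cs, Vega, 21, Vega), (39, cs, Vega, 39, Vega), (39, cs, Vega, 39, Zephyr), (39, cs, Zephyr, 21, Vega), (39, cs, Zephyr, 39, Vega), (39, cs, Zephyr, 39, Zephyr), (4, hr, Beta, 17, Helix), (4, hr, Beta, 37, Vega), (4, hr, Beta, 4, Beta), (4, hr, Beta, 6, Echo), (6, hr, Echo, 17, Helix), (6, hr, Echo, 37, Vega), (6, hr, Echo, 4, Beta), (6, hr, Echo, 6, Echo)}
σ[title ≠ title2]: keep tuples satisfying title ≠ title2 → {(17, hr, Helix, 37, Vega), (17, hr, Helix, 4, Beta), (17, hr, Helix, 6, Echo), (21, cs, Vega, 39, Zephyr), (37, hr, Vega, 17, Helix), (37, hr, Vega, 4, Beta), (37, hr, Vega, 6, Echo), (39, cs, Vega, 39, Zephyr), (39, cs, Zephyr, 21, Vega), (39, cs, Zephyr, 39, Vega), (4, hr, Beta, 17, Helix), (4, hr, Beta, 37, Vega), (4, hr, Beta, 6, Echo), (6, hr, Echo, 17, Helix), (6, hr, Echo, 37, Vega), (6, hr, Echo, 4, Beta)}
Keep only column(s) cid, room2 (10 duplicate(s) eliminated): {(cs, 21), (cs, 39), (hr, 17), (hr, 37), (hr, 4), (hr, 6)}

{(cs, 21), (cs, 39), (hr, 17), (hr, 37), (hr, 4), (hr, 6)}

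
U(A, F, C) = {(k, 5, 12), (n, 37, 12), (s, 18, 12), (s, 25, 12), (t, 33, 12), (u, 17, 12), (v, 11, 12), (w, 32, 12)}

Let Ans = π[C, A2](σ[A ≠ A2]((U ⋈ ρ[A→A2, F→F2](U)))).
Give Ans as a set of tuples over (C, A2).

{(12, k), (12, n), (12, s), (12, t), (12, u), (12, v), (12, w)}

ρ[A→A2, F→F2]: schema becomes (A2, F2, C); tuples unchanged.
Natural join on C: {(k, 5, 12, k, 5), (k, 5, 12, n, 37), (k, 5, 12, s, 18), (k, 5, 12, s, 25), (k, 5, 12, t, 33), (k, 5, 12, u, 17), (k, 5, 12, v, 11), (k, 5, 12, w, 32), (n, 37, 12, k, 5), (n, 37, 12, n, 37), (n, 37, 12, s, 18), (n, 37, 12, s, 25), (n, 37, 12, t, 33), (n, 37, 12, u, 17), (n, 37, 12, v, 11), (n, 37, 12, w, 32), (s, 18, 12, k, 5), (s, 18, 12, n, 37), (s, 18, 12, s, 18), (s, 18, 12, s, 25), (s, 18, 12, t, 33), (s, 18, 12, u, 17), (s, 18, 12, v, 11), (s, 18, 12, w, 32), (s, 25, 12, k, 5), (s, 25, 12, n, 37), (s, 25, 12, s, 18), (s, 25, 12, s, 25), (s, 25, 12, t, 33), (s, 25, 12, u, 17), (s, 25, 12, v, 11), (s, 25, 12, w, 32), (t, 33, 12, k, 5), (t, 33, 12, n, 37), (t, 33, 12, s, 18), (t, 33, 12, s, 25), (t, 33, 12, t, 33), (t, 33, 12, u, 17), (t, 33, 12, v, 11), (t, 33, 12, w, 32), (u, 17, 12, k, 5), (u, 17, 12, n, 37), (u, 17, 12, s, 18), (u, 17, 12, s, 25), (u, 17, 12, t, 33), (u, 17, 12, u, 17), (u, 17, 12, v, 11), (u, 17, 12, w, 32), (v, 11, 12, k, 5), (v, 11, 12, n, 37), (v, 11, 12, s, 18), (v, 11, 12, s, 25), (v, 11, 12, t, 33), (v, 11, 12, u, 17), (v, 11, 12, v, 11), (v, 11, 12, w, 32), (w, 32, 12, k, 5), (w, 32, 12, n, 37), (w, 32, 12, s, 18), (w, 32, 12, s, 25), (w, 32, 12, t, 33), (w, 32, 12, u, 17), (w, 32, 12, v, 11), (w, 32, 12, w, 32)}
σ[A ≠ A2]: keep tuples satisfying A ≠ A2 → {(k, 5, 12, n, 37), (k, 5, 12, s, 18), (k, 5, 12, s, 25), (k, 5, 12, t, 33), (k, 5, 12, u, 17), (k, 5, 12, v, 11), (k, 5, 12, w, 32), (n, 37, 12, k, 5), (n, 37, 12, s, 18), (n, 37, 12, s, 25), (n, 37, 12, t, 33), (n, 37, 12, u, 17), (n, 37, 12, v, 11), (n, 37, 12, w, 32), (s, 18, 12, k, 5), (s, 18, 12, n, 37), (s, 18, 12, t, 33), (s, 18, 12, u, 17), (s, 18, 12, v, 11), (s, 18, 12, w, 32), (s, 25, 12, k, 5), (s, 25, 12, n, 37), (s, 25, 12, t, 33), (s, 25, 12, u, 17), (s, 25, 12, v, 11), (s, 25, 12, w, 32), (t, 33, 12, k, 5), (t, 33, 12, n, 37), (t, 33, 12, s, 18), (t, 33, 12, s, 25), (t, 33, 12, u, 17), (t, 33, 12, v, 11), (t, 33, 12, w, 32), (u, 17, 12, k, 5), (u, 17, 12, n, 37), (u, 17, 12, s, 18), (u, 17, 12, s, 25), (u, 17, 12, t, 33), (u, 17, 12, v, 11), (u, 17, 12, w, 32), (v, 11, 12, k, 5), (v, 11, 12, n, 37), (v, 11, 12, s, 18), (v, 11, 12, s, 25), (v, 11, 12, t, 33), (v, 11, 12, u, 17), (v, 11, 12, w, 32), (w, 32, 12, k, 5), (w, 32, 12, n, 37), (w, 32, 12, s, 18), (w, 32, 12, s, 25), (w, 32, 12, t, 33), (w, 32, 12, u, 17), (w, 32, 12, v, 11)}
π_{C, A2} gives {(12, k), (12, n), (12, s), (12, t), (12, u), (12, v), (12, w)} (47 duplicate(s) eliminated).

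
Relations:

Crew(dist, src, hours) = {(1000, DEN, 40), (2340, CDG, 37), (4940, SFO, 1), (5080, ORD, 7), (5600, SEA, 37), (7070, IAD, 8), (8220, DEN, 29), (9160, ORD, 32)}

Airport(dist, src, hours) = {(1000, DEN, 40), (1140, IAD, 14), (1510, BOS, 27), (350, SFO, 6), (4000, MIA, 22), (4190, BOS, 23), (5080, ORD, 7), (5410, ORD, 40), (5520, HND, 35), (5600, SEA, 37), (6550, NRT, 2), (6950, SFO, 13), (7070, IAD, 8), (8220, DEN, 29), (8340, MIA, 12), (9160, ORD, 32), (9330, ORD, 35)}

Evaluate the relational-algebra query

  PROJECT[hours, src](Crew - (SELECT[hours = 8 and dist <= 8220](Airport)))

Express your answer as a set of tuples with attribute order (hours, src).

{(1, SFO), (29, DEN), (32, ORD), (37, CDG), (37, SEA), (40, DEN), (7, ORD)}

σ[hours = 8 and dist <= 8220]: keep tuples satisfying hours = 8 and dist <= 8220 → {(7070, IAD, 8)}
Taking the difference: {(1000, DEN, 40), (2340, CDG, 37), (4940, SFO, 1), (5080, ORD, 7), (5600, SEA, 37), (8220, DEN, 29), (9160, ORD, 32)}
π[hours, src]: project onto (hours, src) → {(1, SFO), (29, DEN), (32, ORD), (37, CDG), (37, SEA), (40, DEN), (7, ORD)}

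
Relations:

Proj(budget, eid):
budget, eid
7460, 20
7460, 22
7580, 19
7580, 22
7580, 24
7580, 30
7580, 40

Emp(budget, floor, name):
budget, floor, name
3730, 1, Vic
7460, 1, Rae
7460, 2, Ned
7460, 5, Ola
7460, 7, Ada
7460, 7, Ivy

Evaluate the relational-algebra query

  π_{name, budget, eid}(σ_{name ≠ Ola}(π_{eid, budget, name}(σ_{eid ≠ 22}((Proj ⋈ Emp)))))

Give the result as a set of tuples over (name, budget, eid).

{(Ada, 7460, 20), (Ivy, 7460, 20), (Ned, 7460, 20), (Rae, 7460, 20)}

Joining Proj and Emp on budget yields {(7460, 20, 1, Rae), (7460, 20, 2, Ned), (7460, 20, 5, Ola), (7460, 20, 7, Ada), (7460, 20, 7, Ivy), (7460, 22, 1, Rae), (7460, 22, 2, Ned), (7460, 22, 5, Ola), (7460, 22, 7, Ada), (7460, 22, 7, Ivy)}.
Selection eid ≠ 22: {(7460, 20, 1, Rae), (7460, 20, 2, Ned), (7460, 20, 5, Ola), (7460, 20, 7, Ada), (7460, 20, 7, Ivy)}
Keep only column(s) eid, budget, name: {(20, 7460, Ada), (20, 7460, Ivy), (20, 7460, Ned), (20, 7460, Ola), (20, 7460, Rae)}
Selection name ≠ Ola: {(20, 7460, Ada), (20, 7460, Ivy), (20, 7460, Ned), (20, 7460, Rae)}
Keep only column(s) name, budget, eid: {(Ada, 7460, 20), (Ivy, 7460, 20), (Ned, 7460, 20), (Rae, 7460, 20)}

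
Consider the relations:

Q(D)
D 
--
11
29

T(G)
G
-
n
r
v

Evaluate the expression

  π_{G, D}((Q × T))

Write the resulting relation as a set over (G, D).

{(n, 11), (n, 29), (r, 11), (r, 29), (v, 11), (v, 29)}

Q × T: Cartesian product, 2·3 = 6 tuples over (D, G).
π_{G, D} gives {(n, 11), (n, 29), (r, 11), (r, 29), (v, 11), (v, 29)}.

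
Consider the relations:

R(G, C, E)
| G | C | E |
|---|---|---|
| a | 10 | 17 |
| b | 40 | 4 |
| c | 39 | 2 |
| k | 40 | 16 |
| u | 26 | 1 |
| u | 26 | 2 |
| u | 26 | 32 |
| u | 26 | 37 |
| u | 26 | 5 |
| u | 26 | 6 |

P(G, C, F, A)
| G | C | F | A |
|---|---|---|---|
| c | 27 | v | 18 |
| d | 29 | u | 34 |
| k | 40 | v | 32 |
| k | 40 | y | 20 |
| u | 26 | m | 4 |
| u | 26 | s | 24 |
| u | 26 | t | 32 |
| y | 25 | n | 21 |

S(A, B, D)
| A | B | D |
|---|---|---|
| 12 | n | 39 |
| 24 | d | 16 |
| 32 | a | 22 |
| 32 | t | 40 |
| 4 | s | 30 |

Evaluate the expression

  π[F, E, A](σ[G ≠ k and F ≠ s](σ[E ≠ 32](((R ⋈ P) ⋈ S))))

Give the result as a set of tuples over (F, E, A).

{(m, 1, 4), (m, 2, 4), (m, 37, 4), (m, 5, 4), (m, 6, 4), (t, 1, 32), (t, 2, 32), (t, 37, 32), (t, 5, 32), (t, 6, 32)}

Joining R and P on G, C yields {(k, 40, 16, v, 32), (k, 40, 16, y, 20), (u, 26, 1, m, 4), (u, 26, 1, s, 24), (u, 26, 1, t, 32), (u, 26, 2, m, 4), (u, 26, 2, s, 24), (u, 26, 2, t, 32), (u, 26, 32, m, 4), (u, 26, 32, s, 24), (u, 26, 32, t, 32), (u, 26, 37, m, 4), (u, 26, 37, s, 24), (u, 26, 37, t, 32), (u, 26, 5, m, 4), (u, 26, 5, s, 24), (u, 26, 5, t, 32), (u, 26, 6, m, 4), (u, 26, 6, s, 24), (u, 26, 6, t, 32)}.
Joining (R ⋈ P) and S on A yields {(k, 40, 16, v, 32, a, 22), (k, 40, 16, v, 32, t, 40), (u, 26, 1, m, 4, s, 30), (u, 26, 1, s, 24, d, 16), (u, 26, 1, t, 32, a, 22), (u, 26, 1, t, 32, t, 40), (u, 26, 2, m, 4, s, 30), (u, 26, 2, s, 24, d, 16), (u, 26, 2, t, 32, a, 22), (u, 26, 2, t, 32, t, 40), (u, 26, 32, m, 4, s, 30), (u, 26, 32, s, 24, d, 16), (u, 26, 32, t, 32, a, 22), (u, 26, 32, t, 32, t, 40), (u, 26, 37, m, 4, s, 30), (u, 26, 37, s, 24, d, 16), (u, 26, 37, t, 32, a, 22), (u, 26, 37, t, 32, t, 40), (u, 26, 5, m, 4, s, 30), (u, 26, 5, s, 24, d, 16), (u, 26, 5, t, 32, a, 22), (u, 26, 5, t, 32, t, 40), (u, 26, 6, m, 4, s, 30), (u, 26, 6, s, 24, d, 16), (u, 26, 6, t, 32, a, 22), (u, 26, 6, t, 32, t, 40)}.
Filtering on E ≠ 32 leaves {(k, 40, 16, v, 32, a, 22), (k, 40, 16, v, 32, t, 40), (u, 26, 1, m, 4, s, 30), (u, 26, 1, s, 24, d, 16), (u, 26, 1, t, 32, a, 22), (u, 26, 1, t, 32, t, 40), (u, 26, 2, m, 4, s, 30), (u, 26, 2, s, 24, d, 16), (u, 26, 2, t, 32, a, 22), (u, 26, 2, t, 32, t, 40), (u, 26, 37, m, 4, s, 30), (u, 26, 37, s, 24, d, 16), (u, 26, 37, t, 32, a, 22), (u, 26, 37, t, 32, t, 40), (u, 26, 5, m, 4, s, 30), (u, 26, 5, s, 24, d, 16), (u, 26, 5, t, 32, a, 22), (u, 26, 5, t, 32, t, 40), (u, 26, 6, m, 4, s, 30), (u, 26, 6, s, 24, d, 16), (u, 26, 6, t, 32, a, 22), (u, 26, 6, t, 32, t, 40)}.
Filtering on G ≠ k and F ≠ s leaves {(u, 26, 1, m, 4, s, 30), (u, 26, 1, t, 32, a, 22), (u, 26, 1, t, 32, t, 40), (u, 26, 2, m, 4, s, 30), (u, 26, 2, t, 32, a, 22), (u, 26, 2, t, 32, t, 40), (u, 26, 37, m, 4, s, 30), (u, 26, 37, t, 32, a, 22), (u, 26, 37, t, 32, t, 40), (u, 26, 5, m, 4, s, 30), (u, 26, 5, t, 32, a, 22), (u, 26, 5, t, 32, t, 40), (u, 26, 6, m, 4, s, 30), (u, 26, 6, t, 32, a, 22), (u, 26, 6, t, 32, t, 40)}.
π[F, E, A]: project onto (F, E, A) (5 duplicate(s) eliminated) → {(m, 1, 4), (m, 2, 4), (m, 37, 4), (m, 5, 4), (m, 6, 4), (t, 1, 32), (t, 2, 32), (t, 37, 32), (t, 5, 32), (t, 6, 32)}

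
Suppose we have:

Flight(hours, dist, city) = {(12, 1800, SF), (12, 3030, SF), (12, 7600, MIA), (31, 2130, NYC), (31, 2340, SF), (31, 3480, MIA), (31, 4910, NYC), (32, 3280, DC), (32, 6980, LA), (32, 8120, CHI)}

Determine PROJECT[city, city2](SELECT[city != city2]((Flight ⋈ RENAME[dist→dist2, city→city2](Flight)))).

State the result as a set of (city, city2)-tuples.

{(CHI, DC), (CHI, LA), (DC, CHI), (DC, LA), (LA, CHI), (LA, DC), (MIA, NYC), (MIA, SF), (NYC, MIA), (NYC, SF), (SF, MIA), (SF, NYC)}

ρ[dist→dist2, city→city2]: schema becomes (hours, dist2, city2); tuples unchanged.
Joining Flight and RENAME[dist→dist2, city→city2](Flight) on hours yields {(12, 1800, SF, 1800, SF), (12, 1800, SF, 3030, SF), (12, 1800, SF, 7600, MIA), (12, 3030, SF, 1800, SF), (12, 3030, SF, 3030, SF), (12, 3030, SF, 7600, MIA), (12, 7600, MIA, 1800, SF), (12, 7600, MIA, 3030, SF), (12, 7600, MIA, 7600, MIA), (31, 2130, NYC, 2130, NYC), (31, 2130, NYC, 2340, SF), (31, 2130, NYC, 3480, MIA), (31, 2130, NYC, 4910, NYC), (31, 2340, SF, 2130, NYC), (31, 2340, SF, 2340, SF), (31, 2340, SF, 3480, MIA), (31, 2340, SF, 4910, NYC), (31, 3480, MIA, 2130, NYC), (31, 3480, MIA, 2340, SF), (31, 3480, MIA, 3480, MIA), (31, 3480, MIA, 4910, NYC), (31, 4910, NYC, 2130, NYC), (31, 4910, NYC, 2340, SF), (31, 4910, NYC, 3480, MIA), (31, 4910, NYC, 4910, NYC), (32, 3280, DC, 3280, DC), (32, 3280, DC, 6980, LA), (32, 3280, DC, 8120, CHI), (32, 6980, LA, 3280, DC), (32, 6980, LA, 6980, LA), (32, 6980, LA, 8120, CHI), (32, 8120, CHI, 3280, DC), (32, 8120, CHI, 6980, LA), (32, 8120, CHI, 8120, CHI)}.
Filtering on city != city2 leaves {(12, 1800, SF, 7600, MIA), (12, 3030, SF, 7600, MIA), (12, 7600, MIA, 1800, SF), (12, 7600, MIA, 3030, SF), (31, 2130, NYC, 2340, SF), (31, 2130, NYC, 3480, MIA), (31, 2340, SF, 2130, NYC), (31, 2340, SF, 3480, MIA), (31, 2340, SF, 4910, NYC), (31, 3480, MIA, 2130, NYC), (31, 3480, MIA, 2340, SF), (31, 3480, MIA, 4910, NYC), (31, 4910, NYC, 2340, SF), (31, 4910, NYC, 3480, MIA), (32, 3280, DC, 6980, LA), (32, 3280, DC, 8120, CHI), (32, 6980, LA, 3280, DC), (32, 6980, LA, 8120, CHI), (32, 8120, CHI, 3280, DC), (32, 8120, CHI, 6980, LA)}.
π_{city, city2} gives {(CHI, DC), (CHI, LA), (DC, CHI), (DC, LA), (LA, CHI), (LA, DC), (MIA, NYC), (MIA, SF), (NYC, MIA), (NYC, SF), (SF, MIA), (SF, NYC)} (8 duplicate(s) eliminated).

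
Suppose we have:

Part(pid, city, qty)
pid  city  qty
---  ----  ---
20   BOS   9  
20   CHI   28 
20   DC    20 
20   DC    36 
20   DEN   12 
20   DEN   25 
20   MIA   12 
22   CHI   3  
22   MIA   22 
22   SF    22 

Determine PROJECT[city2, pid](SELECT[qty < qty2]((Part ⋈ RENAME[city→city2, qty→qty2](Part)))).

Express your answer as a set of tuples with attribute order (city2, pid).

{(CHI, 20), (DC, 20), (DEN, 20), (MIA, 20), (MIA, 22), (SF, 22)}

ρ[city→city2, qty→qty2]: schema becomes (pid, city2, qty2); tuples unchanged.
Natural join on pid: {(20, BOS, 9, BOS, 9), (20, BOS, 9, CHI, 28), (20, BOS, 9, DC, 20), (20, BOS, 9, DC, 36), (20, BOS, 9, DEN, 12), (20, BOS, 9, DEN, 25), (20, BOS, 9, MIA, 12), (20, CHI, 28, BOS, 9), (20, CHI, 28, CHI, 28), (20, CHI, 28, DC, 20), (20, CHI, 28, DC, 36), (20, CHI, 28, DEN, 12), (20, CHI, 28, DEN, 25), (20, CHI, 28, MIA, 12), (20, DC, 20, BOS, 9), (20, DC, 20, CHI, 28), (20, DC, 20, DC, 20), (20, DC, 20, DC, 36), (20, DC, 20, DEN, 12), (20, DC, 20, DEN, 25), (20, DC, 20, MIA, 12), (20, DC, 36, BOS, 9), (20, DC, 36, CHI, 28), (20, DC, 36, DC, 20), (20, DC, 36, DC, 36), (20, DC, 36, DEN, 12), (20, DC, 36, DEN, 25), (20, DC, 36, MIA, 12), (20, DEN, 12, BOS, 9), (20, DEN, 12, CHI, 28), (20, DEN, 12, DC, 20), (20, DEN, 12, DC, 36), (20, DEN, 12, DEN, 12), (20, DEN, 12, DEN, 25), (20, DEN, 12, MIA, 12), (20, DEN, 25, BOS, 9), (20, DEN, 25, CHI, 28), (20, DEN, 25, DC, 20), (20, DEN, 25, DC, 36), (20, DEN, 25, DEN, 12), (20, DEN, 25, DEN, 25), (20, DEN, 25, MIA, 12), (20, MIA, 12, BOS, 9), (20, MIA, 12, CHI, 28), (20, MIA, 12, DC, 20), (20, MIA, 12, DC, 36), (20, MIA, 12, DEN, 12), (20, MIA, 12, DEN, 25), (20, MIA, 12, MIA, 12), (22, CHI, 3, CHI, 3), (22, CHI, 3, MIA, 22), (22, CHI, 3, SF, 22), (22, MIA, 22, CHI, 3), (22, MIA, 22, MIA, 22), (22, MIA, 22, SF, 22), (22, SF, 22, CHI, 3), (22, SF, 22, MIA, 22), (22, SF, 22, SF, 22)}
Apply σ_{qty < qty2}; surviving tuples: {(20, BOS, 9, CHI, 28), (20, BOS, 9, DC, 20), (20, BOS, 9, DC, 36), (20, BOS, 9, DEN, 12), (20, BOS, 9, DEN, 25), (20, BOS, 9, MIA, 12), (20, CHI, 28, DC, 36), (20, DC, 20, CHI, 28), (20, DC, 20, DC, 36), (20, DC, 20, DEN, 25), (20, DEN, 12, CHI, 28), (20, DEN, 12, DC, 20), (20, DEN, 12, DC, 36), (20, DEN, 12, DEN, 25), (20, DEN, 25, CHI, 28), (20, DEN, 25, DC, 36), (20, MIA, 12, CHI, 28), (20, MIA, 12, DC, 20), (20, MIA, 12, DC, 36), (20, MIA, 12, DEN, 25), (22, CHI, 3, MIA, 22), (22, CHI, 3, SF, 22)}
π_{city2, pid} gives {(CHI, 20), (DC, 20), (DEN, 20), (MIA, 20), (MIA, 22), (SF, 22)} (16 duplicate(s) eliminated).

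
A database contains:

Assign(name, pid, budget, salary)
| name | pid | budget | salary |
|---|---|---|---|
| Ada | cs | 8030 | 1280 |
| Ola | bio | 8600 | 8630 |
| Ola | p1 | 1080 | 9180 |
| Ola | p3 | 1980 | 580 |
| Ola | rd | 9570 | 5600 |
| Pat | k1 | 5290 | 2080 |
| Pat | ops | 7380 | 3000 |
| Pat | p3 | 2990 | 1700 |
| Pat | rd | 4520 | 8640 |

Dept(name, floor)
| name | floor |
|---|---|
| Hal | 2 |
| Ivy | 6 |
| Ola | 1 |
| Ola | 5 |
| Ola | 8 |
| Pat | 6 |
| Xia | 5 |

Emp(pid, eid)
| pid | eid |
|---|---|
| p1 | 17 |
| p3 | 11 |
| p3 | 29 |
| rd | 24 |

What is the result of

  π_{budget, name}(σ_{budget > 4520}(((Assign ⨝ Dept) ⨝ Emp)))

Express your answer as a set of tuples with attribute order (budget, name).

Assign ⋈ Dept (natural join on name): {(Ola, bio, 8600, 8630, 1), (Ola, bio, 8600, 8630, 5), (Ola, bio, 8600, 8630, 8), (Ola, p1, 1080, 9180, 1), (Ola, p1, 1080, 9180, 5), (Ola, p1, 1080, 9180, 8), (Ola, p3, 1980, 580, 1), (Ola, p3, 1980, 580, 5), (Ola, p3, 1980, 580, 8), (Ola, rd, 9570, 5600, 1), (Ola, rd, 9570, 5600, 5), (Ola, rd, 9570, 5600, 8), (Pat, k1, 5290, 2080, 6), (Pat, ops, 7380, 3000, 6), (Pat, p3, 2990, 1700, 6), (Pat, rd, 4520, 8640, 6)}
(Assign ⨝ Dept) ⋈ Emp (natural join on pid): {(Ola, p1, 1080, 9180, 1, 17), (Ola, p1, 1080, 9180, 5, 17), (Ola, p1, 1080, 9180, 8, 17), (Ola, p3, 1980, 580, 1, 11), (Ola, p3, 1980, 580, 1, 29), (Ola, p3, 1980, 580, 5, 11), (Ola, p3, 1980, 580, 5, 29), (Ola, p3, 1980, 580, 8, 11), (Ola, p3, 1980, 580, 8, 29), (Ola, rd, 9570, 5600, 1, 24), (Ola, rd, 9570, 5600, 5, 24), (Ola, rd, 9570, 5600, 8, 24), (Pat, p3, 2990, 1700, 6, 11), (Pat, p3, 2990, 1700, 6, 29), (Pat, rd, 4520, 8640, 6, 24)}
σ[budget > 4520]: keep tuples satisfying budget > 4520 → {(Ola, rd, 9570, 5600, 1, 24), (Ola, rd, 9570, 5600, 5, 24), (Ola, rd, 9570, 5600, 8, 24)}
Projecting to budget, name (2 duplicate(s) eliminated): {(9570, Ola)}

{(9570, Ola)}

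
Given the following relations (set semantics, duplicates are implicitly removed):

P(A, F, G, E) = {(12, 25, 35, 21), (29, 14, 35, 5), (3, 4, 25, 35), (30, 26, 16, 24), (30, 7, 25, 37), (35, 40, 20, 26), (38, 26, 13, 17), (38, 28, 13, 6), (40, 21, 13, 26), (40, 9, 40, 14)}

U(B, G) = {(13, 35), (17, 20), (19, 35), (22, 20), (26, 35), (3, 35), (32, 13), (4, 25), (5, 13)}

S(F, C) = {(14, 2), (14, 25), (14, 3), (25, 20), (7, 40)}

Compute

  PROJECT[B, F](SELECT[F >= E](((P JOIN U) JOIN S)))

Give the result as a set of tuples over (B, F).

{(13, 14), (13, 25), (19, 14), (19, 25), (26, 14), (26, 25), (3, 14), (3, 25)}

Joining P and U on G yields {(12, 25, 35, 21, 13), (12, 25, 35, 21, 19), (12, 25, 35, 21, 26), (12, 25, 35, 21, 3), (29, 14, 35, 5, 13), (29, 14, 35, 5, 19), (29, 14, 35, 5, 26), (29, 14, 35, 5, 3), (3, 4, 25, 35, 4), (30, 7, 25, 37, 4), (35, 40, 20, 26, 17), (35, 40, 20, 26, 22), (38, 26, 13, 17, 32), (38, 26, 13, 17, 5), (38, 28, 13, 6, 32), (38, 28, 13, 6, 5), (40, 21, 13, 26, 32), (40, 21, 13, 26, 5)}.
Joining (P JOIN U) and S on F yields {(12, 25, 35, 21, 13, 20), (12, 25, 35, 21, 19, 20), (12, 25, 35, 21, 26, 20), (12, 25, 35, 21, 3, 20), (29, 14, 35, 5, 13, 2), (29, 14, 35, 5, 13, 25), (29, 14, 35, 5, 13, 3), (29, 14, 35, 5, 19, 2), (29, 14, 35, 5, 19, 25), (29, 14, 35, 5, 19, 3), (29, 14, 35, 5, 26, 2), (29, 14, 35, 5, 26, 25), (29, 14, 35, 5, 26, 3), (29, 14, 35, 5, 3, 2), (29, 14, 35, 5, 3, 25), (29, 14, 35, 5, 3, 3), (30, 7, 25, 37, 4, 40)}.
Apply σ_{F >= E}; surviving tuples: {(12, 25, 35, 21, 13, 20), (12, 25, 35, 21, 19, 20), (12, 25, 35, 21, 26, 20), (12, 25, 35, 21, 3, 20), (29, 14, 35, 5, 13, 2), (29, 14, 35, 5, 13, 25), (29, 14, 35, 5, 13, 3), (29, 14, 35, 5, 19, 2), (29, 14, 35, 5, 19, 25), (29, 14, 35, 5, 19, 3), (29, 14, 35, 5, 26, 2), (29, 14, 35, 5, 26, 25), (29, 14, 35, 5, 26, 3), (29, 14, 35, 5, 3, 2), (29, 14, 35, 5, 3, 25), (29, 14, 35, 5, 3, 3)}
Keep only column(s) B, F (8 duplicate(s) eliminated): {(13, 14), (13, 25), (19, 14), (19, 25), (26, 14), (26, 25), (3, 14), (3, 25)}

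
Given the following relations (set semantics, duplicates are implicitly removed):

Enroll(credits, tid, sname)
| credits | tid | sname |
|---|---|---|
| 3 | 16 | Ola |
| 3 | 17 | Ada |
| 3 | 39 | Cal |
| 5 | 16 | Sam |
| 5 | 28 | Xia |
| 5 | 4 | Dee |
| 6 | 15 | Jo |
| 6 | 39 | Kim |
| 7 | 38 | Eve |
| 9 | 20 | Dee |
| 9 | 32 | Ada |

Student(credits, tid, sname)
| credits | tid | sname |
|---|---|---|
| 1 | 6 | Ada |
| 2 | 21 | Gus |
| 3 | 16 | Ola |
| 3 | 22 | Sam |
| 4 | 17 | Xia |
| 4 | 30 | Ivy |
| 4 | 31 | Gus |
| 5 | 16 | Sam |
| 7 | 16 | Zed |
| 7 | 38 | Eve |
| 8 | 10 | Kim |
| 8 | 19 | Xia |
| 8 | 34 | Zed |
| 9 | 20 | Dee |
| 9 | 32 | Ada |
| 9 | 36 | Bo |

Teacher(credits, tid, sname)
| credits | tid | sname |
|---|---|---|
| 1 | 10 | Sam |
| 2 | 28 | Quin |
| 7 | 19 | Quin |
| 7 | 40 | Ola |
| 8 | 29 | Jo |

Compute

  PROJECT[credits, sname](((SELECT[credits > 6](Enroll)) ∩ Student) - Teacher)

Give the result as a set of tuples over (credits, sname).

Apply σ_{credits > 6}; surviving tuples: {(7, 38, Eve), (9, 20, Dee), (9, 32, Ada)}
Intersection: {(7, 38, Eve), (9, 20, Dee), (9, 32, Ada)} with {(1, 6, Ada), (2, 21, Gus), (3, 16, Ola), (3, 22, Sam), (4, 17, Xia), (4, 30, Ivy), (4, 31, Gus), (5, 16, Sam), (7, 16, Zed), (7, 38, Eve), (8, 10, Kim), (8, 19, Xia), (8, 34, Zed), (9, 20, Dee), (9, 32, Ada), (9, 36, Bo)} → {(7, 38, Eve), (9, 20, Dee), (9, 32, Ada)}
Difference: {(7, 38, Eve), (9, 20, Dee), (9, 32, Ada)} with {(1, 10, Sam), (2, 28, Quin), (7, 19, Quin), (7, 40, Ola), (8, 29, Jo)} → {(7, 38, Eve), (9, 20, Dee), (9, 32, Ada)}
π[credits, sname]: project onto (credits, sname) → {(7, Eve), (9, Ada), (9, Dee)}

{(7, Eve), (9, Ada), (9, Dee)}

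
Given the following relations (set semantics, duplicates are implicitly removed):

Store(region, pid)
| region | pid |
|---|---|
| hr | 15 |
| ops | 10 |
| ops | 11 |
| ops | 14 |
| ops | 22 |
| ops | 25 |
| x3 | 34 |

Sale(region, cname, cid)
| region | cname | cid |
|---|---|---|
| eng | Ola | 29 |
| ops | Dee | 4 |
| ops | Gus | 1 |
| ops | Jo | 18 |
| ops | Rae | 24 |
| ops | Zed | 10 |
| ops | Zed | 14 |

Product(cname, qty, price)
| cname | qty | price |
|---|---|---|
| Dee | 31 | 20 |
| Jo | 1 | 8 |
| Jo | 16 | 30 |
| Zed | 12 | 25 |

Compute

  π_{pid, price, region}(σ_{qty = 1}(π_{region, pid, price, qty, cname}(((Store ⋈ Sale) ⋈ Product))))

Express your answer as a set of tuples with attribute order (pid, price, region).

Natural join on region: {(ops, 10, Dee, 4), (ops, 10, Gus, 1), (ops, 10, Jo, 18), (ops, 10, Rae, 24), (ops, 10, Zed, 10), (ops, 10, Zed, 14), (ops, 11, Dee, 4), (ops, 11, Gus, 1), (ops, 11, Jo, 18), (ops, 11, Rae, 24), (ops, 11, Zed, 10), (ops, 11, Zed, 14), (ops, 14, Dee, 4), (ops, 14, Gus, 1), (ops, 14, Jo, 18), (ops, 14, Rae, 24), (ops, 14, Zed, 10), (ops, 14, Zed, 14), (ops, 22, Dee, 4), (ops, 22, Gus, 1), (ops, 22, Jo, 18), (ops, 22, Rae, 24), (ops, 22, Zed, 10), (ops, 22, Zed, 14), (ops, 25, Dee, 4), (ops, 25, Gus, 1), (ops, 25, Jo, 18), (ops, 25, Rae, 24), (ops, 25, Zed, 10), (ops, 25, Zed, 14)}
Natural join on cname: {(ops, 10, Dee, 4, 31, 20), (ops, 10, Jo, 18, 1, 8), (ops, 10, Jo, 18, 16, 30), (ops, 10, Zed, 10, 12, 25), (ops, 10, Zed, 14, 12, 25), (ops, 11, Dee, 4, 31, 20), (ops, 11, Jo, 18, 1, 8), (ops, 11, Jo, 18, 16, 30), (ops, 11, Zed, 10, 12, 25), (ops, 11, Zed, 14, 12, 25), (ops, 14, Dee, 4, 31, 20), (ops, 14, Jo, 18, 1, 8), (ops, 14, Jo, 18, 16, 30), (ops, 14, Zed, 10, 12, 25), (ops, 14, Zed, 14, 12, 25), (ops, 22, Dee, 4, 31, 20), (ops, 22, Jo, 18, 1, 8), (ops, 22, Jo, 18, 16, 30), (ops, 22, Zed, 10, 12, 25), (ops, 22, Zed, 14, 12, 25), (ops, 25, Dee, 4, 31, 20), (ops, 25, Jo, 18, 1, 8), (ops, 25, Jo, 18, 16, 30), (ops, 25, Zed, 10, 12, 25), (ops, 25, Zed, 14, 12, 25)}
π[region, pid, price, qty, cname]: project onto (region, pid, price, qty, cname) (5 duplicate(s) eliminated) → {(ops, 10, 20, 31, Dee), (ops, 10, 25, 12, Zed), (ops, 10, 30, 16, Jo), (ops, 10, 8, 1, Jo), (ops, 11, 20, 31, Dee), (ops, 11, 25, 12, Zed), (ops, 11, 30, 16, Jo), (ops, 11, 8, 1, Jo), (ops, 14, 20, 31, Dee), (ops, 14, 25, 12, Zed), (ops, 14, 30, 16, Jo), (ops, 14, 8, 1, Jo), (ops, 22, 20, 31, Dee), (ops, 22, 25, 12, Zed), (ops, 22, 30, 16, Jo), (ops, 22, 8, 1, Jo), (ops, 25, 20, 31, Dee), (ops, 25, 25, 12, Zed), (ops, 25, 30, 16, Jo), (ops, 25, 8, 1, Jo)}
Apply σ_{qty = 1}; surviving tuples: {(ops, 10, 8, 1, Jo), (ops, 11, 8, 1, Jo), (ops, 14, 8, 1, Jo), (ops, 22, 8, 1, Jo), (ops, 25, 8, 1, Jo)}
π[pid, price, region]: project onto (pid, price, region) → {(10, 8, ops), (11, 8, ops), (14, 8, ops), (22, 8, ops), (25, 8, ops)}

{(10, 8, ops), (11, 8, ops), (14, 8, ops), (22, 8, ops), (25, 8, ops)}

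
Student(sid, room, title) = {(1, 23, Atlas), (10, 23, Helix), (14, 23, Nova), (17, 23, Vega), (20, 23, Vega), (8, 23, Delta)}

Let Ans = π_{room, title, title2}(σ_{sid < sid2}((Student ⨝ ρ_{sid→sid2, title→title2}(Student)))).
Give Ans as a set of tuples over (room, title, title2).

ρ[sid→sid2, title→title2]: schema becomes (sid2, room, title2); tuples unchanged.
Natural join on room: {(1, 23, Atlas, 1, Atlas), (1, 23, Atlas, 10, Helix), (1, 23, Atlas, 14, Nova), (1, 23, Atlas, 17, Vega), (1, 23, Atlas, 20, Vega), (1, 23, Atlas, 8, Delta), (10, 23, Helix, 1, Atlas), (10, 23, Helix, 10, Helix), (10, 23, Helix, 14, Nova), (10, 23, Helix, 17, Vega), (10, 23, Helix, 20, Vega), (10, 23, Helix, 8, Delta), (14, 23, Nova, 1, Atlas), (14, 23, Nova, 10, Helix), (14, 23, Nova, 14, Nova), (14, 23, Nova, 17, Vega), (14, 23, Nova, 20, Vega), (14, 23, Nova, 8, Delta), (17, 23, Vega, 1, Atlas), (17, 23, Vega, 10, Helix), (17, 23, Vega, 14, Nova), (17, 23, Vega, 17, Vega), (17, 23, Vega, 20, Vega), (17, 23, Vega, 8, Delta), (20, 23, Vega, 1, Atlas), (20, 23, Vega, 10, Helix), (20, 23, Vega, 14, Nova), (20, 23, Vega, 17, Vega), (20, 23, Vega, 20, Vega), (20, 23, Vega, 8, Delta), (8, 23, Delta, 1, Atlas), (8, 23, Delta, 10, Helix), (8, 23, Delta, 14, Nova), (8, 23, Delta, 17, Vega), (8, 23, Delta, 20, Vega), (8, 23, Delta, 8, Delta)}
Apply σ_{sid < sid2}; surviving tuples: {(1, 23, Atlas, 10, Helix), (1, 23, Atlas, 14, Nova), (1, 23, Atlas, 17, Vega), (1, 23, Atlas, 20, Vega), (1, 23, Atlas, 8, Delta), (10, 23, Helix, 14, Nova), (10, 23, Helix, 17, Vega), (10, 23, Helix, 20, Vega), (14, 23, Nova, 17, Vega), (14, 23, Nova, 20, Vega), (17, 23, Vega, 20, Vega), (8, 23, Delta, 10, Helix), (8, 23, Delta, 14, Nova), (8, 23, Delta, 17, Vega), (8, 23, Delta, 20, Vega)}
π_{room, title, title2} gives {(23, Atlas, Delta), (23, Atlas, Helix), (23, Atlas, Nova), (23, Atlas, Vega), (23, Delta, Helix), (23, Delta, Nova), (23, Delta, Vega), (23, Helix, Nova), (23, Helix, Vega), (23, Nova, Vega), (23, Vega, Vega)} (4 duplicate(s) eliminated).

{(23, Atlas, Delta), (23, Atlas, Helix), (23, Atlas, Nova), (23, Atlas, Vega), (23, Delta, Helix), (23, Delta, Nova), (23, Delta, Vega), (23, Helix, Nova), (23, Helix, Vega), (23, Nova, Vega), (23, Vega, Vega)}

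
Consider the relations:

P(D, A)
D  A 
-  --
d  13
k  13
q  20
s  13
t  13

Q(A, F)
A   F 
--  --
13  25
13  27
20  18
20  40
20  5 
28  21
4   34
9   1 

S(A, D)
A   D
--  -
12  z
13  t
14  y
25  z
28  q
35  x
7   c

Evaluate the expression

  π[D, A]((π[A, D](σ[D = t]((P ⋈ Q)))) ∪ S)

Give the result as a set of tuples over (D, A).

{(c, 7), (q, 28), (t, 13), (x, 35), (y, 14), (z, 12), (z, 25)}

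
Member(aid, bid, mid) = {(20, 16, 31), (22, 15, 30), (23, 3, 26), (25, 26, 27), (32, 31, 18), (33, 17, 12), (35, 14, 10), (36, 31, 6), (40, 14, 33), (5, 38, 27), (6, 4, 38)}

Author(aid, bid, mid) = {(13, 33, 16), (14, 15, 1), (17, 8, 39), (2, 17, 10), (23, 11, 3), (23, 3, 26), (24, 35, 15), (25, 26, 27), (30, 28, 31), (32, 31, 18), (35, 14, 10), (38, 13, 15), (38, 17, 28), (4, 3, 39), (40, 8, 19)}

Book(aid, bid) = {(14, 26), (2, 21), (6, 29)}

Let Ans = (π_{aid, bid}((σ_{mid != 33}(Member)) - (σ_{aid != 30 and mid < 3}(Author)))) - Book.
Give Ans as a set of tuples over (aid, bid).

{(20, 16), (22, 15), (23, 3), (25, 26), (32, 31), (33, 17), (35, 14), (36, 31), (5, 38), (6, 4)}

Filtering on mid != 33 leaves {(20, 16, 31), (22, 15, 30), (23, 3, 26), (25, 26, 27), (32, 31, 18), (33, 17, 12), (35, 14, 10), (36, 31, 6), (5, 38, 27), (6, 4, 38)}.
Filtering on aid != 30 and mid < 3 leaves {(14, 15, 1)}.
Set difference of the two operands is {(20, 16, 31), (22, 15, 30), (23, 3, 26), (25, 26, 27), (32, 31, 18), (33, 17, 12), (35, 14, 10), (36, 31, 6), (5, 38, 27), (6, 4, 38)}.
π_{aid, bid} gives {(20, 16), (22, 15), (23, 3), (25, 26), (32, 31), (33, 17), (35, 14), (36, 31), (5, 38), (6, 4)}.
Set difference of the two operands is {(20, 16), (22, 15), (23, 3), (25, 26), (32, 31), (33, 17), (35, 14), (36, 31), (5, 38), (6, 4)}.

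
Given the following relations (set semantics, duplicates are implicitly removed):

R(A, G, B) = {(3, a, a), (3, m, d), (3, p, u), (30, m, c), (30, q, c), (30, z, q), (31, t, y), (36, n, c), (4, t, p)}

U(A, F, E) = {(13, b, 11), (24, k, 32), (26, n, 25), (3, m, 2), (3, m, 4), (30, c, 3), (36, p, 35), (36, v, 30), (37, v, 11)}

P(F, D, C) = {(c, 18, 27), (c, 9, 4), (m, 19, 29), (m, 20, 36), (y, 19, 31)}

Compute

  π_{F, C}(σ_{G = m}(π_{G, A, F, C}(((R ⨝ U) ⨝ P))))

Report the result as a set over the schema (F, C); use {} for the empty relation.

R ⋈ U (natural join on A): {(3, a, a, m, 2), (3, a, a, m, 4), (3, m, d, m, 2), (3, m, d, m, 4), (3, p, u, m, 2), (3, p, u, m, 4), (30, m, c, c, 3), (30, q, c, c, 3), (30, z, q, c, 3), (36, n, c, p, 35), (36, n, c, v, 30)}
(R ⨝ U) ⋈ P (natural join on F): {(3, a, a, m, 2, 19, 29), (3, a, a, m, 2, 20, 36), (3, a, a, m, 4, 19, 29), (3, a, a, m, 4, 20, 36), (3, m, d, m, 2, 19, 29), (3, m, d, m, 2, 20, 36), (3, m, d, m, 4, 19, 29), (3, m, d, m, 4, 20, 36), (3, p, u, m, 2, 19, 29), (3, p, u, m, 2, 20, 36), (3, p, u, m, 4, 19, 29), (3, p, u, m, 4, 20, 36), (30, m, c, c, 3, 18, 27), (30, m, c, c, 3, 9, 4), (30, q, c, c, 3, 18, 27), (30, q, c, c, 3, 9, 4), (30, z, q, c, 3, 18, 27), (30, z, q, c, 3, 9, 4)}
π_{G, A, F, C} gives {(a, 3, m, 29), (a, 3, m, 36), (m, 3, m, 29), (m, 3, m, 36), (m, 30, c, 27), (m, 30, c, 4), (p, 3, m, 29), (p, 3, m, 36), (q, 30, c, 27), (q, 30, c, 4), (z, 30, c, 27), (z, 30, c, 4)} (6 duplicate(s) eliminated).
Apply σ_{G = m}; surviving tuples: {(m, 3, m, 29), (m, 3, m, 36), (m, 30, c, 27), (m, 30, c, 4)}
π_{F, C} gives {(c, 27), (c, 4), (m, 29), (m, 36)}.

{(c, 27), (c, 4), (m, 29), (m, 36)}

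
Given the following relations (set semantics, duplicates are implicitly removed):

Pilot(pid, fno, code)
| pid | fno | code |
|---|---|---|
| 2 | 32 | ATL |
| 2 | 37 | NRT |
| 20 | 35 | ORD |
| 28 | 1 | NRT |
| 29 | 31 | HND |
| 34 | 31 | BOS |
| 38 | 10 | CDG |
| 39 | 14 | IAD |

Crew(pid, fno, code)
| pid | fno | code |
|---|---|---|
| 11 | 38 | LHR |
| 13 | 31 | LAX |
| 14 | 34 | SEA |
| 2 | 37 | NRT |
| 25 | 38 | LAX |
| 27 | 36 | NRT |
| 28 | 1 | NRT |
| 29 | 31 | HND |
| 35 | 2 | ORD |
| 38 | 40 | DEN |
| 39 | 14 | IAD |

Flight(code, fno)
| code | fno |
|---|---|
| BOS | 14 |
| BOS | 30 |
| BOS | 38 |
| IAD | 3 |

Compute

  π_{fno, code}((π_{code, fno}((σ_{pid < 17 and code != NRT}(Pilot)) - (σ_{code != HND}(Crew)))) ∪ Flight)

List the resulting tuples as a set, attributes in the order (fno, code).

Filtering on pid < 17 and code != NRT leaves {(2, 32, ATL)}.
Filtering on code != HND leaves {(11, 38, LHR), (13, 31, LAX), (14, 34, SEA), (2, 37, NRT), (25, 38, LAX), (27, 36, NRT), (28, 1, NRT), (35, 2, ORD), (38, 40, DEN), (39, 14, IAD)}.
Taking the difference: {(2, 32, ATL)}
π_{code, fno} gives {(ATL, 32)}.
Taking the union: {(ATL, 32), (BOS, 14), (BOS, 30), (BOS, 38), (IAD, 3)}
π_{fno, code} gives {(14, BOS), (3, IAD), (30, BOS), (32, ATL), (38, BOS)}.

{(14, BOS), (3, IAD), (30, BOS), (32, ATL), (38, BOS)}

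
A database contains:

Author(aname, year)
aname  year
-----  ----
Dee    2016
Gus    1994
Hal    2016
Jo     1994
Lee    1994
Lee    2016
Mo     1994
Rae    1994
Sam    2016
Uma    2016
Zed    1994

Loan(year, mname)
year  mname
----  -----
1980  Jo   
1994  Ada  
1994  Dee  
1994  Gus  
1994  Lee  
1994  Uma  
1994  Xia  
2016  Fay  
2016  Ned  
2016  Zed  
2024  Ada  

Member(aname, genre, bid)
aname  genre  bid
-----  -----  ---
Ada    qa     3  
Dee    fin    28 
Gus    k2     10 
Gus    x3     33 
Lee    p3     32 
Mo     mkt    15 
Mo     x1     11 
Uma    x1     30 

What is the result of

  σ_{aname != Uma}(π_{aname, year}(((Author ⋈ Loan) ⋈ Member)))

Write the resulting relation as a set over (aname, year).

Joining Author and Loan on year yields {(Dee, 2016, Fay), (Dee, 2016, Ned), (Dee, 2016, Zed), (Gus, 1994, Ada), (Gus, 1994, Dee), (Gus, 1994, Gus), (Gus, 1994, Lee), (Gus, 1994, Uma), (Gus, 1994, Xia), (Hal, 2016, Fay), (Hal, 2016, Ned), (Hal, 2016, Zed), (Jo, 1994, Ada), (Jo, 1994, Dee), (Jo, 1994, Gus), (Jo, 1994, Lee), (Jo, 1994, Uma), (Jo, 1994, Xia), (Lee, 1994, Ada), (Lee, 1994, Dee), (Lee, 1994, Gus), (Lee, 1994, Lee), (Lee, 1994, Uma), (Lee, 1994, Xia), (Lee, 2016, Fay), (Lee, 2016, Ned), (Lee, 2016, Zed), (Mo, 1994, Ada), (Mo, 1994, Dee), (Mo, 1994, Gus), (Mo, 1994, Lee), (Mo, 1994, Uma), (Mo, 1994, Xia), (Rae, 1994, Ada), (Rae, 1994, Dee), (Rae, 1994, Gus), (Rae, 1994, Lee), (Rae, 1994, Uma), (Rae, 1994, Xia), (Sam, 2016, Fay), (Sam, 2016, Ned), (Sam, 2016, Zed), (Uma, 2016, Fay), (Uma, 2016, Ned), (Uma, 2016, Zed), (Zed, 1994, Ada), (Zed, 1994, Dee), (Zed, 1994, Gus), (Zed, 1994, Lee), (Zed, 1994, Uma), (Zed, 1994, Xia)}.
Joining (Author ⋈ Loan) and Member on aname yields {(Dee, 2016, Fay, fin, 28), (Dee, 2016, Ned, fin, 28), (Dee, 2016, Zed, fin, 28), (Gus, 1994, Ada, k2, 10), (Gus, 1994, Ada, x3, 33), (Gus, 1994, Dee, k2, 10), (Gus, 1994, Dee, x3, 33), (Gus, 1994, Gus, k2, 10), (Gus, 1994, Gus, x3, 33), (Gus, 1994, Lee, k2, 10), (Gus, 1994, Lee, x3, 33), (Gus, 1994, Uma, k2, 10), (Gus, 1994, Uma, x3, 33), (Gus, 1994, Xia, k2, 10), (Gus, 1994, Xia, x3, 33), (Lee, 1994, Ada, p3, 32), (Lee, 1994, Dee, p3, 32), (Lee, 1994, Gus, p3, 32), (Lee, 1994, Lee, p3, 32), (Lee, 1994, Uma, p3, 32), (Lee, 1994, Xia, p3, 32), (Lee, 2016, Fay, p3, 32), (Lee, 2016, Ned, p3, 32), (Lee, 2016, Zed, p3, 32), (Mo, 1994, Ada, mkt, 15), (Mo, 1994, Ada, x1, 11), (Mo, 1994, Dee, mkt, 15), (Mo, 1994, Dee, x1, 11), (Mo, 1994, Gus, mkt, 15), (Mo, 1994, Gus, x1, 11), (Mo, 1994, Lee, mkt, 15), (Mo, 1994, Lee, x1, 11), (Mo, 1994, Uma, mkt, 15), (Mo, 1994, Uma, x1, 11), (Mo, 1994, Xia, mkt, 15), (Mo, 1994, Xia, x1, 11), (Uma, 2016, Fay, x1, 30), (Uma, 2016, Ned, x1, 30), (Uma, 2016, Zed, x1, 30)}.
π[aname, year]: project onto (aname, year) (33 duplicate(s) eliminated) → {(Dee, 2016), (Gus, 1994), (Lee, 1994), (Lee, 2016), (Mo, 1994), (Uma, 2016)}
Selection aname != Uma: {(Dee, 2016), (Gus, 1994), (Lee, 1994), (Lee, 2016), (Mo, 1994)}

{(Dee, 2016), (Gus, 1994), (Lee, 1994), (Lee, 2016), (Mo, 1994)}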